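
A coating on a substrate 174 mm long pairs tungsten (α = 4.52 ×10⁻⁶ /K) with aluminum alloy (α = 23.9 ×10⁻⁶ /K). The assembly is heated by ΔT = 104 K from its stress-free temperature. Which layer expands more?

α(tungsten) = 4.52×10⁻⁶/K vs α(aluminum alloy) = 23.9×10⁻⁶/K.
Higher α expands more for the same ΔT: aluminum alloy.

aluminum alloy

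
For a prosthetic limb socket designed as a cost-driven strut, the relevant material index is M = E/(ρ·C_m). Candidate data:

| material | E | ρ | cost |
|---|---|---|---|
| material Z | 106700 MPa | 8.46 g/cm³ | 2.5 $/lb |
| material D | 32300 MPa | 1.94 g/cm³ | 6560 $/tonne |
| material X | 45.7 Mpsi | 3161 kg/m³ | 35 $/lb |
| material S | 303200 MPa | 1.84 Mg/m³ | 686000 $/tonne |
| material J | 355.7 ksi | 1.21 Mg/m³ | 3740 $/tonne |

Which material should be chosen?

After converting to SI:
  material Z: E = 106.7 GPa, ρ = 8460 kg/m³, cost = 5.511 $/kg
  material D: E = 32.30 GPa, ρ = 1940 kg/m³, cost = 6.560 $/kg
  material X: E = 315.1 GPa, ρ = 3161 kg/m³, cost = 77.16 $/kg
  material S: E = 303.2 GPa, ρ = 1840 kg/m³, cost = 686.0 $/kg
  material J: E = 2.452 GPa, ρ = 1210 kg/m³, cost = 3.740 $/kg
  material D: M = 2.54 MN·m per $
  material Z: M = 2.29 MN·m per $
  material X: M = 1.29 MN·m per $
  material J: M = 0.542 MN·m per $
  material S: M = 0.240 MN·m per $
Material D has the largest M.

material D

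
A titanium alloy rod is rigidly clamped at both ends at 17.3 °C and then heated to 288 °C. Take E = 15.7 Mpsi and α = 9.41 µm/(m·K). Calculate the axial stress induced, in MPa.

276 MPa

E = 15.7 Mpsi = 108.2 GPa.
ΔT = 270.7 K. Constrained thermal stress σ = E·α·ΔT = 108.2×10³ MPa × 9.41×10⁻⁶ × 270.7 = 276 MPa (compressive).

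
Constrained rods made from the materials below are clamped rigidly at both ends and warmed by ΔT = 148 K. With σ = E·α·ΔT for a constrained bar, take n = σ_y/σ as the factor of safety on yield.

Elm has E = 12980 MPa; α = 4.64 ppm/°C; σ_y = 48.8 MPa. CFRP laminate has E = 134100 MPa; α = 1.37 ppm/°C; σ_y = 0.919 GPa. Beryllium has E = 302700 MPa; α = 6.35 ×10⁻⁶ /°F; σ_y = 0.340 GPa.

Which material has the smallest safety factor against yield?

In consistent units (E in GPa, α in ×10⁻⁶/K, σ_y in MPa):
  elm: E = 12.98, α = 4.64, σ_y = 48.80 → σ = 8.91 MPa, n = 5.47
  CFRP laminate: E = 134.1, α = 1.37, σ_y = 919.0 → σ = 27.2 MPa, n = 33.8
  beryllium: E = 302.7, α = 11.4, σ_y = 340.0 → σ = 512 MPa, n = 0.664
The minimum is beryllium at n = 0.664.

beryllium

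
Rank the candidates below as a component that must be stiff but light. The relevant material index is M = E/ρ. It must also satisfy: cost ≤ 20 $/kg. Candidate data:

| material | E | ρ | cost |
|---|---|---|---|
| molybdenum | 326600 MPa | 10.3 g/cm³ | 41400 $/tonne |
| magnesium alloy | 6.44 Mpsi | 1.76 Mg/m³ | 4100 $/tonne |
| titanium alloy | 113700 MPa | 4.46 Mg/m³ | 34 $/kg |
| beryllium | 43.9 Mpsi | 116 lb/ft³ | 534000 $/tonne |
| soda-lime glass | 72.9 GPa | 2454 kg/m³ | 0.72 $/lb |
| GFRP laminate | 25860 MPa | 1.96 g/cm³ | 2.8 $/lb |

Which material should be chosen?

Screen on constraints: cost ≤ 20 $/kg. Survivors: magnesium alloy, soda-lime glass, GFRP laminate.
In SI units:
  magnesium alloy: E = 44.40 GPa, ρ = 1760 kg/m³
  soda-lime glass: E = 72.90 GPa, ρ = 2454 kg/m³
  GFRP laminate: E = 25.86 GPa, ρ = 1960 kg/m³
  soda-lime glass: M = 29.7 MN·m/kg
  magnesium alloy: M = 25.2 MN·m/kg
  GFRP laminate: M = 13.2 MN·m/kg
Soda-lime glass has the largest M.

soda-lime glass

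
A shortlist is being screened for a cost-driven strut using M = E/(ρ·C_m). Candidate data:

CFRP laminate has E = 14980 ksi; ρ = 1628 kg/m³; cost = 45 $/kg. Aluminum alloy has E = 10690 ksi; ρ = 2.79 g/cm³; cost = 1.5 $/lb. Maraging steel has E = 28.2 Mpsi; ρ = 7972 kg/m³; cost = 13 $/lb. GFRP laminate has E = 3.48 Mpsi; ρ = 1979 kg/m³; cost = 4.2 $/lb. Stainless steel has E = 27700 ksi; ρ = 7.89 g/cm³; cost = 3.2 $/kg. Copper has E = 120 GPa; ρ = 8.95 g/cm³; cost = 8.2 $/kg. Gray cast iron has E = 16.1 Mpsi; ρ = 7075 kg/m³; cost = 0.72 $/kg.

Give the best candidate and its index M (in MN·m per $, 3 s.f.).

Convert each candidate to consistent units, then evaluate M:
  CFRP laminate: E = 103.3 GPa, ρ = 1628 kg/m³, cost = 45.00 $/kg
  aluminum alloy: E = 73.70 GPa, ρ = 2790 kg/m³, cost = 3.307 $/kg
  maraging steel: E = 194.4 GPa, ρ = 7972 kg/m³, cost = 28.66 $/kg
  GFRP laminate: E = 23.99 GPa, ρ = 1979 kg/m³, cost = 9.259 $/kg
  stainless steel: E = 191.0 GPa, ρ = 7890 kg/m³, cost = 3.200 $/kg
  copper: E = 120.0 GPa, ρ = 8950 kg/m³, cost = 8.200 $/kg
  gray cast iron: E = 111.0 GPa, ρ = 7075 kg/m³, cost = 0.7200 $/kg
  gray cast iron: M = 21.8 MN·m per $
  aluminum alloy: M = 7.99 MN·m per $
  stainless steel: M = 7.56 MN·m per $
  copper: M = 1.64 MN·m per $
  CFRP laminate: M = 1.41 MN·m per $
  GFRP laminate: M = 1.31 MN·m per $
  maraging steel: M = 0.851 MN·m per $
Gray cast iron ranks first.

gray cast iron, M = 21.8 MN·m per $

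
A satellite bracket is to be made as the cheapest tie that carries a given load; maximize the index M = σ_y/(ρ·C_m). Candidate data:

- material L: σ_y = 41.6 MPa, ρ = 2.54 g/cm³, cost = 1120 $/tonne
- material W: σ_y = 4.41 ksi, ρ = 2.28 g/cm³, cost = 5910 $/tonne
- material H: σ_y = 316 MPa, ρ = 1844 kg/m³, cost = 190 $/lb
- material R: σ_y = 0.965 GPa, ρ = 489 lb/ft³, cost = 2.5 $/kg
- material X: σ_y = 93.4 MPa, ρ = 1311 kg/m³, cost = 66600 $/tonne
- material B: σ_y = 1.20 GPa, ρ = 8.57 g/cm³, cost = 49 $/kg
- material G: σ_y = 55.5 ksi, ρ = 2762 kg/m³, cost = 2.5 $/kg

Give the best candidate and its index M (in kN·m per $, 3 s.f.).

material G, M = 55.4 kN·m per $

After converting to SI:
  material L: σ_y = 41.60 MPa, ρ = 2540 kg/m³, cost = 1.120 $/kg
  material W: σ_y = 30.41 MPa, ρ = 2280 kg/m³, cost = 5.910 $/kg
  material H: σ_y = 316.0 MPa, ρ = 1844 kg/m³, cost = 418.9 $/kg
  material R: σ_y = 965.0 MPa, ρ = 7833 kg/m³, cost = 2.500 $/kg
  material X: σ_y = 93.40 MPa, ρ = 1311 kg/m³, cost = 66.60 $/kg
  material B: σ_y = 1200 MPa, ρ = 8570 kg/m³, cost = 49.00 $/kg
  material G: σ_y = 382.7 MPa, ρ = 2762 kg/m³, cost = 2.500 $/kg
  material G: M = 55.4 kN·m per $
  material R: M = 49.3 kN·m per $
  material L: M = 14.6 kN·m per $
  material B: M = 2.86 kN·m per $
  material W: M = 2.26 kN·m per $
  material X: M = 1.07 kN·m per $
  material H: M = 0.409 kN·m per $
Highest index: material G.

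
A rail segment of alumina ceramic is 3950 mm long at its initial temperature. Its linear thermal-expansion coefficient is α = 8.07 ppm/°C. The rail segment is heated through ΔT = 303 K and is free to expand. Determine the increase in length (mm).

9.66 mm

ΔL = α·L₀·ΔT = 8.07×10⁻⁶ × 3950 mm × 303.0 K = 9.66 mm.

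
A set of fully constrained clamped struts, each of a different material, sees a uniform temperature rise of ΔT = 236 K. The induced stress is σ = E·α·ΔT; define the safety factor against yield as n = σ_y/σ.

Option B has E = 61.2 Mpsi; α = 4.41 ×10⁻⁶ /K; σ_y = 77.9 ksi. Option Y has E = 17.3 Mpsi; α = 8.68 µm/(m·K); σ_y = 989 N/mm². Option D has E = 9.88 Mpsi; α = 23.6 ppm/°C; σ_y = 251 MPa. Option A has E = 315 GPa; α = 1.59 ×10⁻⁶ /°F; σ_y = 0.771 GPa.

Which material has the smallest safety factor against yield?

In consistent units (E in GPa, α in ×10⁻⁶/K, σ_y in MPa):
  option B: E = 422.0, α = 4.41, σ_y = 537.1 → σ = 439 MPa, n = 1.22
  option Y: E = 119.3, α = 8.68, σ_y = 989.0 → σ = 244 MPa, n = 4.05
  option D: E = 68.12, α = 23.6, σ_y = 251.0 → σ = 379 MPa, n = 0.662
  option A: E = 315.0, α = 2.86, σ_y = 771.0 → σ = 213 MPa, n = 3.62
Option D has the lowest safety factor, n = 0.662.

option D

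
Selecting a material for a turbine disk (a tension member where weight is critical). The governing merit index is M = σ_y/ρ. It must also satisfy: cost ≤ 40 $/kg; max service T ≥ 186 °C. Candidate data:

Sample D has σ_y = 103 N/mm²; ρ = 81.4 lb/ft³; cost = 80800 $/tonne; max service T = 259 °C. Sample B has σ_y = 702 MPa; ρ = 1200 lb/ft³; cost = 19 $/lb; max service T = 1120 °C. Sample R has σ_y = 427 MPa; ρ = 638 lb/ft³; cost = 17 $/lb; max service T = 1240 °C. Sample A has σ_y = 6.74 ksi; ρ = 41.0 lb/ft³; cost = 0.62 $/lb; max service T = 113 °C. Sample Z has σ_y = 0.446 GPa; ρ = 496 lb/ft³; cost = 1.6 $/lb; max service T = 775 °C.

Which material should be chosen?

Screen on constraints: cost ≤ 40 $/kg; max service T ≥ 186 °C. Survivors: sample R, sample Z.
In SI units:
  sample R: σ_y = 427.0 MPa, ρ = 10220 kg/m³
  sample Z: σ_y = 446.0 MPa, ρ = 7945 kg/m³
  sample Z: M = 56.1 kN·m/kg
  sample R: M = 41.8 kN·m/kg
The maximum is for sample Z.

sample Z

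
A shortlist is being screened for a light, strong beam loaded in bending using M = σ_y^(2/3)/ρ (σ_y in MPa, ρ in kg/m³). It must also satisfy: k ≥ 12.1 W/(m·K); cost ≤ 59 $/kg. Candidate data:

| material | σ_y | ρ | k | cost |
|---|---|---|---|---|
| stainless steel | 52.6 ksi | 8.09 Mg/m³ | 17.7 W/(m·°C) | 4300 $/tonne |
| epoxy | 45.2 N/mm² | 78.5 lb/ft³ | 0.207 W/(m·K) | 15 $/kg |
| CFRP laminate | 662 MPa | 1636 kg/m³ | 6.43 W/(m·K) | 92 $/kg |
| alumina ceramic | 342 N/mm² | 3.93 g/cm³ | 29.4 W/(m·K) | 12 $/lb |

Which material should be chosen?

Screen on constraints: k ≥ 12.1 W/(m·K); cost ≤ 59 $/kg. Survivors: stainless steel, alumina ceramic.
In SI units:
  stainless steel: σ_y = 362.7 MPa, ρ = 8090 kg/m³
  alumina ceramic: σ_y = 342.0 MPa, ρ = 3930 kg/m³
  alumina ceramic: M = 12.4×10⁻³
  stainless steel: M = 6.29×10⁻³
The maximum is for alumina ceramic.

alumina ceramic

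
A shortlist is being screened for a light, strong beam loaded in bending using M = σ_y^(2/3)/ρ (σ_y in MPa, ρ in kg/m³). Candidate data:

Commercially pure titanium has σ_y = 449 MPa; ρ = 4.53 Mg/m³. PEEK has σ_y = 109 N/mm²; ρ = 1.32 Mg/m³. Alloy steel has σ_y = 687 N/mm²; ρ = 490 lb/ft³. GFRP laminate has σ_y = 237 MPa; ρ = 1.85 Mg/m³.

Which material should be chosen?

In SI units:
  commercially pure titanium: σ_y = 449.0 MPa, ρ = 4530 kg/m³
  PEEK: σ_y = 109.0 MPa, ρ = 1320 kg/m³
  alloy steel: σ_y = 687.0 MPa, ρ = 7849 kg/m³
  GFRP laminate: σ_y = 237.0 MPa, ρ = 1850 kg/m³
  GFRP laminate: M = 20.7×10⁻³
  PEEK: M = 17.3×10⁻³
  commercially pure titanium: M = 12.9×10⁻³
  alloy steel: M = 9.92×10⁻³
The maximum is for GFRP laminate.

GFRP laminate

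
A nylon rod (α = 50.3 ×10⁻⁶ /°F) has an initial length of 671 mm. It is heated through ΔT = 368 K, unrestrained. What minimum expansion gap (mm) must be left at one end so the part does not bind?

Convert α: 50.3×10⁻⁶/°F × (9/5) = 90.5×10⁻⁶/K.
ΔL = α·L₀·ΔT = 90.5×10⁻⁶ × 671 mm × 368.0 K = 22.4 mm.

22.4 mm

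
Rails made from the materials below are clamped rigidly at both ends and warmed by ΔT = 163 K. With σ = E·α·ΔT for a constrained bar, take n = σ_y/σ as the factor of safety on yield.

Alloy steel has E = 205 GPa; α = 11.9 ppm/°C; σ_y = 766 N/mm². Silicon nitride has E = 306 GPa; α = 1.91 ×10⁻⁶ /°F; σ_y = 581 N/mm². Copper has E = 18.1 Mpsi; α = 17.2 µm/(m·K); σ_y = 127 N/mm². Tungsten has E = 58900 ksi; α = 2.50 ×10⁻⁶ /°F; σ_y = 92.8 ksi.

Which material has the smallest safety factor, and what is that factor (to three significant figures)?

With everything in SI (GPa, ×10⁻⁶/K, MPa):
  alloy steel: E = 205.0, α = 11.9, σ_y = 766.0 → σ = 398 MPa, n = 1.93
  silicon nitride: E = 306.0, α = 3.44, σ_y = 581.0 → σ = 171 MPa, n = 3.39
  copper: E = 124.8, α = 17.2, σ_y = 127.0 → σ = 350 MPa, n = 0.363
  tungsten: E = 406.1, α = 4.50, σ_y = 639.8 → σ = 298 MPa, n = 2.15
The minimum is copper at n = 0.363.

copper, n = 0.363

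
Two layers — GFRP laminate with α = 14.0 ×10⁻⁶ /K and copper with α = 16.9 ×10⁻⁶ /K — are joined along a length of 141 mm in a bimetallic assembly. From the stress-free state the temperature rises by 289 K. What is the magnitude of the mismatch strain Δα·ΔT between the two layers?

8.38×10⁻⁴

Δα = |14.0 − 16.9|×10⁻⁶/K = 2.90×10⁻⁶/K.
Mismatch strain = Δα·ΔT = 2.90×10⁻⁶ × 289.0 = 8.38×10⁻⁴.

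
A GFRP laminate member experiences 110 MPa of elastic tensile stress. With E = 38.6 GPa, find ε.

ε = σ/E = 110 / 38600 = 2.85×10⁻³.

2.85×10⁻³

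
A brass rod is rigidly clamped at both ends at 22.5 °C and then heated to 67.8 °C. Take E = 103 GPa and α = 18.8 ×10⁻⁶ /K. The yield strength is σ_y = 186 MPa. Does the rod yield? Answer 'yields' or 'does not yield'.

ΔT = 45.30 K. Constrained thermal stress σ = E·α·ΔT = 103.0×10³ MPa × 18.8×10⁻⁶ × 45.30 = 87.7 MPa (compressive).
Compare to σ_y = 186 MPa: σ < σ_y, so it does not yield.

does not yield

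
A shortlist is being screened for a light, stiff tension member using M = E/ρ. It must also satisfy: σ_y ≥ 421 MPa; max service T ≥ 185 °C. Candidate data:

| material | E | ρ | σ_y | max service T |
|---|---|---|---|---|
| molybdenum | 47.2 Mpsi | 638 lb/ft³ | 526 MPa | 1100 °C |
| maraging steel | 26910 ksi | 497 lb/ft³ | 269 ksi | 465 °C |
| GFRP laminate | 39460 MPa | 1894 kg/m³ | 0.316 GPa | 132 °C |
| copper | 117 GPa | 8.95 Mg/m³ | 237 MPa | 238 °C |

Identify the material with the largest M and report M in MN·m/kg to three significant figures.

molybdenum, M = 31.8 MN·m/kg

Screen on constraints: σ_y ≥ 421 MPa; max service T ≥ 185 °C. Survivors: molybdenum, maraging steel.
Convert each candidate to consistent units, then evaluate M:
  molybdenum: E = 325.4 GPa, ρ = 10220 kg/m³
  maraging steel: E = 185.5 GPa, ρ = 7961 kg/m³
  molybdenum: M = 31.8 MN·m/kg
  maraging steel: M = 23.3 MN·m/kg
Highest index: molybdenum.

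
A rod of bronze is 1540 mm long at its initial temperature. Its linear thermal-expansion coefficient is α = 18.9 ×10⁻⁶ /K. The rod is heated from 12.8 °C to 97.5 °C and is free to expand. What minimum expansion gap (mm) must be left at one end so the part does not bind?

2.47 mm

ΔT = 97.5 − 12.8 = 84.70 K.
ΔL = α·L₀·ΔT = 18.9×10⁻⁶ × 1540 mm × 84.70 K = 2.47 mm.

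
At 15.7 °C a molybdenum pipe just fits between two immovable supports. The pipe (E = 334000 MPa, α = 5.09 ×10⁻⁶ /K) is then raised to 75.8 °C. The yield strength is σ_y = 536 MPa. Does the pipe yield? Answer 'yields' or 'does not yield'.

does not yield

E = 334000 MPa = 334.0 GPa.
ΔT = 60.10 K. Constrained thermal stress σ = E·α·ΔT = 334.0×10³ MPa × 5.09×10⁻⁶ × 60.10 = 102 MPa (compressive).
Compare to σ_y = 536 MPa: σ < σ_y, so it does not yield.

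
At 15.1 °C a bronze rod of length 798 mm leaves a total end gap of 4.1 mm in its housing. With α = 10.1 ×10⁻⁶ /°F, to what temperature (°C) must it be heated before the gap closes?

α = 10.1×10⁻⁶/°F × 9/5 = 18.2×10⁻⁶/K.
α·L₀·ΔT = 4.1 mm ⇒ ΔT = 4.1 / (18.2×10⁻⁶ × 798.0) = 282.6 K.
T = 15.1 + 282.6 = 297.7 °C.

298 °C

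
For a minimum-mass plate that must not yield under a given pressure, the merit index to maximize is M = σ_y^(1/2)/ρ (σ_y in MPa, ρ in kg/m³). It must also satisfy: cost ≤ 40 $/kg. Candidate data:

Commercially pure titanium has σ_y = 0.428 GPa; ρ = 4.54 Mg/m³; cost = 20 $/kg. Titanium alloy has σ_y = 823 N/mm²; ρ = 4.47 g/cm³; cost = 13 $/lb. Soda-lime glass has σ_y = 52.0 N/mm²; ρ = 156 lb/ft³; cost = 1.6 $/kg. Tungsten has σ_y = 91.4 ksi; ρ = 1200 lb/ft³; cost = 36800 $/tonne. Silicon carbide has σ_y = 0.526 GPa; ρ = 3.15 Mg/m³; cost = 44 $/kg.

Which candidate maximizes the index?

Screen on constraints: cost ≤ 40 $/kg. Survivors: commercially pure titanium, titanium alloy, soda-lime glass, tungsten.
Normalizing units and computing the index:
  commercially pure titanium: σ_y = 428.0 MPa, ρ = 4540 kg/m³
  titanium alloy: σ_y = 823.0 MPa, ρ = 4470 kg/m³
  soda-lime glass: σ_y = 52.00 MPa, ρ = 2499 kg/m³
  tungsten: σ_y = 630.2 MPa, ρ = 19220 kg/m³
  titanium alloy: M = 6.42×10⁻³
  commercially pure titanium: M = 4.56×10⁻³
  soda-lime glass: M = 2.89×10⁻³
  tungsten: M = 1.31×10⁻³
The maximum is for titanium alloy.

titanium alloy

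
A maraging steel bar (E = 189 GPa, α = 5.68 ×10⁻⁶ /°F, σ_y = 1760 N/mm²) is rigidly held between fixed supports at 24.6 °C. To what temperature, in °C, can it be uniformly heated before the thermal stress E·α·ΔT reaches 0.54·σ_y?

516 °C

α = 5.68×10⁻⁶/°F × 9/5 = 10.2×10⁻⁶/K.
σ_y = 1760 N/mm² = 1760 MPa.
E·α·ΔT = 950.4 MPa ⇒ ΔT = 950.4 / (189.0×10³ × 10.2×10⁻⁶) = 491.8 K.
T = 24.6 + 491.8 = 516.4 °C.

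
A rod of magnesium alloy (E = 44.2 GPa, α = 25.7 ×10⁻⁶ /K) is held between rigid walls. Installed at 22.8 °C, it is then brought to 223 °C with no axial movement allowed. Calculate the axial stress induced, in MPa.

227 MPa

ΔT = 200.2 K. Constrained thermal stress σ = E·α·ΔT = 44.20×10³ MPa × 25.7×10⁻⁶ × 200.2 = 227 MPa (compressive).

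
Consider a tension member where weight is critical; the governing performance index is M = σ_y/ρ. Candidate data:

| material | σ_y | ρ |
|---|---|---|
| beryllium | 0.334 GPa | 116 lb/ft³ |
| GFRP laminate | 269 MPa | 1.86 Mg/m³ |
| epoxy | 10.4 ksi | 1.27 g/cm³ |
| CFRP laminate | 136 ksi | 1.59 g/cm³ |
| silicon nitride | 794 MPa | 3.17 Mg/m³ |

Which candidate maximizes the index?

CFRP laminate

Convert each candidate to consistent units, then evaluate M:
  beryllium: σ_y = 334.0 MPa, ρ = 1858 kg/m³
  GFRP laminate: σ_y = 269.0 MPa, ρ = 1860 kg/m³
  epoxy: σ_y = 71.71 MPa, ρ = 1270 kg/m³
  CFRP laminate: σ_y = 937.7 MPa, ρ = 1590 kg/m³
  silicon nitride: σ_y = 794.0 MPa, ρ = 3170 kg/m³
  CFRP laminate: M = 590 kN·m/kg
  silicon nitride: M = 250 kN·m/kg
  beryllium: M = 180 kN·m/kg
  GFRP laminate: M = 145 kN·m/kg
  epoxy: M = 56.5 kN·m/kg
Highest index: CFRP laminate.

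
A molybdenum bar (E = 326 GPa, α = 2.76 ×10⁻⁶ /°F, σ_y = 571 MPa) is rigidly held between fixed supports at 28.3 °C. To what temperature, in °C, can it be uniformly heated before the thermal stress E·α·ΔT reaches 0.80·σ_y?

310 °C

α = 2.76×10⁻⁶/°F × 9/5 = 4.97×10⁻⁶/K.
E·α·ΔT = 456.8 MPa ⇒ ΔT = 456.8 / (326.0×10³ × 4.97×10⁻⁶) = 282.1 K.
T = 28.3 + 282.1 = 310.4 °C.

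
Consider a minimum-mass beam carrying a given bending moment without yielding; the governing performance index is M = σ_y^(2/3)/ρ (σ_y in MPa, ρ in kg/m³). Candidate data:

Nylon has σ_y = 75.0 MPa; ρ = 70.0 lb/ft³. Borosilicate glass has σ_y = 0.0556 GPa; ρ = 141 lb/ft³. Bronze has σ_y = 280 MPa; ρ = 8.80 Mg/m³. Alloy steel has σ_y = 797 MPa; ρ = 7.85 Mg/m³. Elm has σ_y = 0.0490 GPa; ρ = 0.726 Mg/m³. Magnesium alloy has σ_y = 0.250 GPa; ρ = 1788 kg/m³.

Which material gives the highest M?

magnesium alloy

Putting every candidate on a common basis:
  nylon: σ_y = 75.00 MPa, ρ = 1121 kg/m³
  borosilicate glass: σ_y = 55.60 MPa, ρ = 2259 kg/m³
  bronze: σ_y = 280.0 MPa, ρ = 8800 kg/m³
  alloy steel: σ_y = 797.0 MPa, ρ = 7850 kg/m³
  elm: σ_y = 49.00 MPa, ρ = 726.0 kg/m³
  magnesium alloy: σ_y = 250.0 MPa, ρ = 1788 kg/m³
  magnesium alloy: M = 22.2×10⁻³
  elm: M = 18.4×10⁻³
  nylon: M = 15.9×10⁻³
  alloy steel: M = 11.0×10⁻³
  borosilicate glass: M = 6.45×10⁻³
  bronze: M = 4.86×10⁻³
Magnesium alloy has the largest M.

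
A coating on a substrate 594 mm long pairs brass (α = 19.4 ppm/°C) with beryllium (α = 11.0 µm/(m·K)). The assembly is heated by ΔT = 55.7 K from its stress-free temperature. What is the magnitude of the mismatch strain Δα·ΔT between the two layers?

4.68×10⁻⁴

Δα = |19.4 − 11.0|×10⁻⁶/K = 8.40×10⁻⁶/K.
Mismatch strain = Δα·ΔT = 8.40×10⁻⁶ × 55.7 = 4.68×10⁻⁴.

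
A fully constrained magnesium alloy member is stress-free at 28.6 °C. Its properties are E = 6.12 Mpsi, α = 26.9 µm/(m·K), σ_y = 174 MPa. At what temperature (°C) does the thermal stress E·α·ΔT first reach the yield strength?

182 °C

E = 6.12 Mpsi = 42.20 GPa.
E·α·ΔT = 174.0 MPa ⇒ ΔT = 174.0 / (42.20×10³ × 26.9×10⁻⁶) = 153.3 K.
T = 28.6 + 153.3 = 181.9 °C.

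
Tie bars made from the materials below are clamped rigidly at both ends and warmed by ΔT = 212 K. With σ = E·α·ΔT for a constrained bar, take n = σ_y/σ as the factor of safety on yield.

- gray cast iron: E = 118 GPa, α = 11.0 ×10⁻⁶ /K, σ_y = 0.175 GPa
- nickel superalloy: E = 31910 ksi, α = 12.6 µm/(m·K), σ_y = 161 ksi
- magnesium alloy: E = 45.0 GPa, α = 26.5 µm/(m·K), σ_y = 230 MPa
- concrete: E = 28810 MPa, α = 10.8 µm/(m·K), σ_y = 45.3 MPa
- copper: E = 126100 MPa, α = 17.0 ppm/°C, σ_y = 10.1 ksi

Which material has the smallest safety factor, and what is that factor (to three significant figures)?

copper, n = 0.153

With everything in SI (GPa, ×10⁻⁶/K, MPa):
  gray cast iron: E = 118.0, α = 11.0, σ_y = 175.0 → σ = 275 MPa, n = 0.636
  nickel superalloy: E = 220.0, α = 12.6, σ_y = 1110 → σ = 588 MPa, n = 1.89
  magnesium alloy: E = 45.00, α = 26.5, σ_y = 230.0 → σ = 253 MPa, n = 0.910
  concrete: E = 28.81, α = 10.8, σ_y = 45.30 → σ = 66.0 MPa, n = 0.687
  copper: E = 126.1, α = 17.0, σ_y = 69.64 → σ = 454 MPa, n = 0.153
The minimum is copper at n = 0.153.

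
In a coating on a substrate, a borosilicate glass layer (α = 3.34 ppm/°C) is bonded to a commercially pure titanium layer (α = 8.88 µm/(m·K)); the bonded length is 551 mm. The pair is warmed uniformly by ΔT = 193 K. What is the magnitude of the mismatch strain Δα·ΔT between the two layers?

Δα = |3.34 − 8.88|×10⁻⁶/K = 5.54×10⁻⁶/K.
Mismatch strain = Δα·ΔT = 5.54×10⁻⁶ × 193.0 = 1.07×10⁻³.

1.07×10⁻³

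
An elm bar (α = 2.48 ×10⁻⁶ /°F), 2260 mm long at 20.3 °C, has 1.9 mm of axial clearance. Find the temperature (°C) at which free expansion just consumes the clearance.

α = 2.48×10⁻⁶/°F × 9/5 = 4.46×10⁻⁶/K.
α·L₀·ΔT = 1.9 mm ⇒ ΔT = 1.9 / (4.46×10⁻⁶ × 2260.0) = 188.3 K.
T = 20.3 + 188.3 = 208.6 °C.

209 °C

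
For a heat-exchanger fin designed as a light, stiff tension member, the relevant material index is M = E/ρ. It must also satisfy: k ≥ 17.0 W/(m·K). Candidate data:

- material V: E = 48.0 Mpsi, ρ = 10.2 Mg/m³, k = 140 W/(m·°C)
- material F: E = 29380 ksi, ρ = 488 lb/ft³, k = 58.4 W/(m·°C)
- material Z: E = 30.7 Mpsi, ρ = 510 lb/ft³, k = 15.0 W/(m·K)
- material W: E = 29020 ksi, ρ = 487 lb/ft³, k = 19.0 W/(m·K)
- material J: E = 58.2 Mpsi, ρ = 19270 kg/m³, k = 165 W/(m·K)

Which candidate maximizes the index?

material V

Screen on constraints: k ≥ 17.0 W/(m·K). Survivors: material V, material F, material W, material J.
In SI units:
  material V: E = 330.9 GPa, ρ = 10200 kg/m³
  material F: E = 202.6 GPa, ρ = 7817 kg/m³
  material W: E = 200.1 GPa, ρ = 7801 kg/m³
  material J: E = 401.3 GPa, ρ = 19270 kg/m³
  material V: M = 32.4 MN·m/kg
  material F: M = 25.9 MN·m/kg
  material W: M = 25.6 MN·m/kg
  material J: M = 20.8 MN·m/kg
Material V has the largest M.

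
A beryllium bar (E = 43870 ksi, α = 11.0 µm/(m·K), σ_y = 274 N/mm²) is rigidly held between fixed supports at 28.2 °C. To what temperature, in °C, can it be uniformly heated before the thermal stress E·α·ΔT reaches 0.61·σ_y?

E = 43870 ksi = 302.5 GPa.
σ_y = 274 N/mm² = 274.0 MPa.
E·α·ΔT = 167.1 MPa ⇒ ΔT = 167.1 / (302.5×10³ × 11.0×10⁻⁶) = 50.23 K.
T = 28.2 + 50.23 = 78.43 °C.

78.4 °C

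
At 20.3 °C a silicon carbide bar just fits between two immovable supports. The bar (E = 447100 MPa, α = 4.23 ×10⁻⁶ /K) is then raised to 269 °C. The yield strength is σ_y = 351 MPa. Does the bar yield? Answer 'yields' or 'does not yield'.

yields

E = 447100 MPa = 447.1 GPa.
ΔT = 248.7 K. Constrained thermal stress σ = E·α·ΔT = 447.1×10³ MPa × 4.23×10⁻⁶ × 248.7 = 470 MPa (compressive).
Compare to σ_y = 351 MPa: σ ≥ σ_y, so it yields.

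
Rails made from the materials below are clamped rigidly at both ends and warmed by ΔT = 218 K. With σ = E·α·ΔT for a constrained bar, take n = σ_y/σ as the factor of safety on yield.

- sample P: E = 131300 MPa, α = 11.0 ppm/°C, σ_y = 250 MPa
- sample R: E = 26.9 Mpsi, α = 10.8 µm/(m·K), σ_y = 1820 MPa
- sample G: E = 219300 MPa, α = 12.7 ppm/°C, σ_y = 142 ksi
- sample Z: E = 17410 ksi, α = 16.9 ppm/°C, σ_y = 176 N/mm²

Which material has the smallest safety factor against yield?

In consistent units (E in GPa, α in ×10⁻⁶/K, σ_y in MPa):
  sample P: E = 131.3, α = 11.0, σ_y = 250.0 → σ = 315 MPa, n = 0.794
  sample R: E = 185.5, α = 10.8, σ_y = 1820 → σ = 437 MPa, n = 4.17
  sample G: E = 219.3, α = 12.7, σ_y = 979.1 → σ = 607 MPa, n = 1.61
  sample Z: E = 120.0, α = 16.9, σ_y = 176.0 → σ = 442 MPa, n = 0.398
The minimum is sample Z at n = 0.398.

sample Z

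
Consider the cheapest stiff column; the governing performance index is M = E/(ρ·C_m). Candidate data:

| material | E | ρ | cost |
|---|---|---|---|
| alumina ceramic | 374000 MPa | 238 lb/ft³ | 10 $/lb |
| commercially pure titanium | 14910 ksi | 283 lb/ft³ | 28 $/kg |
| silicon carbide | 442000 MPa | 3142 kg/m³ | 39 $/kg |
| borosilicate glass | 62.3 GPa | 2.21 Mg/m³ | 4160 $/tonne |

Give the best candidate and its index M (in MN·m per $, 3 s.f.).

Convert each candidate to consistent units, then evaluate M:
  alumina ceramic: E = 374.0 GPa, ρ = 3812 kg/m³, cost = 22.05 $/kg
  commercially pure titanium: E = 102.8 GPa, ρ = 4533 kg/m³, cost = 28.00 $/kg
  silicon carbide: E = 442.0 GPa, ρ = 3142 kg/m³, cost = 39.00 $/kg
  borosilicate glass: E = 62.30 GPa, ρ = 2210 kg/m³, cost = 4.160 $/kg
  borosilicate glass: M = 6.78 MN·m per $
  alumina ceramic: M = 4.45 MN·m per $
  silicon carbide: M = 3.61 MN·m per $
  commercially pure titanium: M = 0.810 MN·m per $
Highest index: borosilicate glass.

borosilicate glass, M = 6.78 MN·m per $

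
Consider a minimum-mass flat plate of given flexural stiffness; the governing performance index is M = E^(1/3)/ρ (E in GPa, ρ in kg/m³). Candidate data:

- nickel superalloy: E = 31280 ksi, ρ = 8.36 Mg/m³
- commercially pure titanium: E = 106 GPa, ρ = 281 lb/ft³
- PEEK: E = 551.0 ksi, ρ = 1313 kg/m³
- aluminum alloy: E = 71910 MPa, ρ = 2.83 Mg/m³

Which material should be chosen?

aluminum alloy

Normalizing units and computing the index:
  nickel superalloy: E = 215.7 GPa, ρ = 8360 kg/m³
  commercially pure titanium: E = 106.0 GPa, ρ = 4501 kg/m³
  PEEK: E = 3.799 GPa, ρ = 1313 kg/m³
  aluminum alloy: E = 71.91 GPa, ρ = 2830 kg/m³
  aluminum alloy: M = 1.47×10⁻³
  PEEK: M = 1.19×10⁻³
  commercially pure titanium: M = 1.05×10⁻³
  nickel superalloy: M = 0.717×10⁻³
The maximum is for aluminum alloy.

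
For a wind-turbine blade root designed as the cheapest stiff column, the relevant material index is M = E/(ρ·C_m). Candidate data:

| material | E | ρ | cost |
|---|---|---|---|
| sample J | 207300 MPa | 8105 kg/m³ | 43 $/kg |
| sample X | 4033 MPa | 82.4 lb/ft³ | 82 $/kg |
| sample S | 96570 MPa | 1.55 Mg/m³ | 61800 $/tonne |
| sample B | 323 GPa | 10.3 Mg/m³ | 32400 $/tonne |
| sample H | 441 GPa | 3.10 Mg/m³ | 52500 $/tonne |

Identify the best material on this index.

Normalizing units and computing the index:
  sample J: E = 207.3 GPa, ρ = 8105 kg/m³, cost = 43.00 $/kg
  sample X: E = 4.033 GPa, ρ = 1320 kg/m³, cost = 82.00 $/kg
  sample S: E = 96.57 GPa, ρ = 1550 kg/m³, cost = 61.80 $/kg
  sample B: E = 323.0 GPa, ρ = 10300 kg/m³, cost = 32.40 $/kg
  sample H: E = 441.0 GPa, ρ = 3100 kg/m³, cost = 52.50 $/kg
  sample H: M = 2.71 MN·m per $
  sample S: M = 1.01 MN·m per $
  sample B: M = 0.968 MN·m per $
  sample J: M = 0.595 MN·m per $
  sample X: M = 0.0373 MN·m per $
Sample H has the largest M.

sample H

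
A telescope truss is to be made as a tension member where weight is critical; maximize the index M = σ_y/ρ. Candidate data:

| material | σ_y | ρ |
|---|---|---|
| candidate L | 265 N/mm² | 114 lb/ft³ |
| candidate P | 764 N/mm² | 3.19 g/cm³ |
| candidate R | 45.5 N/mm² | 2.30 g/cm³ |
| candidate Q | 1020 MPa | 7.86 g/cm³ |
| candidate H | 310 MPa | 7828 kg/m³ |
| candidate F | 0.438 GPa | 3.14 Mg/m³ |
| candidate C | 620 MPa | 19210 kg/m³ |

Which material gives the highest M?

Putting every candidate on a common basis:
  candidate L: σ_y = 265.0 MPa, ρ = 1826 kg/m³
  candidate P: σ_y = 764.0 MPa, ρ = 3190 kg/m³
  candidate R: σ_y = 45.50 MPa, ρ = 2300 kg/m³
  candidate Q: σ_y = 1020 MPa, ρ = 7860 kg/m³
  candidate H: σ_y = 310.0 MPa, ρ = 7828 kg/m³
  candidate F: σ_y = 438.0 MPa, ρ = 3140 kg/m³
  candidate C: σ_y = 620.0 MPa, ρ = 19210 kg/m³
  candidate P: M = 239 kN·m/kg
  candidate L: M = 145 kN·m/kg
  candidate F: M = 139 kN·m/kg
  candidate Q: M = 130 kN·m/kg
  candidate H: M = 39.6 kN·m/kg
  candidate C: M = 32.3 kN·m/kg
  candidate R: M = 19.8 kN·m/kg
Candidate P has the largest M.

candidate P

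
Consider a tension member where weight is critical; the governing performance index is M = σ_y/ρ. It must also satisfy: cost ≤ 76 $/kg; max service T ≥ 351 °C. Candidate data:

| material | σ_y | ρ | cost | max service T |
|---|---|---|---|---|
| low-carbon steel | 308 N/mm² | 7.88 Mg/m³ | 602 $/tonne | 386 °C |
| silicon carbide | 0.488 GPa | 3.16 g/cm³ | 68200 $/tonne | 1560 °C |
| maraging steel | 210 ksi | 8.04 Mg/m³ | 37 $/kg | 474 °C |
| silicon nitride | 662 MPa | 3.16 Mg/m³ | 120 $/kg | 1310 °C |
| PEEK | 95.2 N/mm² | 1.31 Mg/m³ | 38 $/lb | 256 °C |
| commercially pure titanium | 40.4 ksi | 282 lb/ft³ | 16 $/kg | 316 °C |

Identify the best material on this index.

Screen on constraints: cost ≤ 76 $/kg; max service T ≥ 351 °C. Survivors: low-carbon steel, silicon carbide, maraging steel.
Putting every candidate on a common basis:
  low-carbon steel: σ_y = 308.0 MPa, ρ = 7880 kg/m³
  silicon carbide: σ_y = 488.0 MPa, ρ = 3160 kg/m³
  maraging steel: σ_y = 1448 MPa, ρ = 8040 kg/m³
  maraging steel: M = 180 kN·m/kg
  silicon carbide: M = 154 kN·m/kg
  low-carbon steel: M = 39.1 kN·m/kg
Maraging steel ranks first.

maraging steel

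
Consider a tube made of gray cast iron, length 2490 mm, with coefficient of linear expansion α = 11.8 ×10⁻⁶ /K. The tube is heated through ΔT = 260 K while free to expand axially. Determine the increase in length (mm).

7.64 mm

ΔL = α·L₀·ΔT = 11.8×10⁻⁶ × 2490 mm × 260.0 K = 7.64 mm.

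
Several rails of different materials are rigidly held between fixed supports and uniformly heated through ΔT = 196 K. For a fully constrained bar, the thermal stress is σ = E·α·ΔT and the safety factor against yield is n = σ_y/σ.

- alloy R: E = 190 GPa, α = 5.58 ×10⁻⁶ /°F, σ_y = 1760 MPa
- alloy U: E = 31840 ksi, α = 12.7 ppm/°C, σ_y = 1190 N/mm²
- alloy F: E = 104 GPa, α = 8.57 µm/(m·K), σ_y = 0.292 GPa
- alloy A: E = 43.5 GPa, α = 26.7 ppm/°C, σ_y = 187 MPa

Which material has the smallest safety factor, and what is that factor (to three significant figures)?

alloy A, n = 0.821

Converting E to GPa, α to ×10⁻⁶/K, σ_y to MPa, then σ and n for each:
  alloy R: E = 190.0, α = 10.0, σ_y = 1760 → σ = 374 MPa, n = 4.71
  alloy U: E = 219.5, α = 12.7, σ_y = 1190 → σ = 546 MPa, n = 2.18
  alloy F: E = 104.0, α = 8.57, σ_y = 292.0 → σ = 175 MPa, n = 1.67
  alloy A: E = 43.50, α = 26.7, σ_y = 187.0 → σ = 228 MPa, n = 0.821
Smallest n: alloy A with n = 0.821.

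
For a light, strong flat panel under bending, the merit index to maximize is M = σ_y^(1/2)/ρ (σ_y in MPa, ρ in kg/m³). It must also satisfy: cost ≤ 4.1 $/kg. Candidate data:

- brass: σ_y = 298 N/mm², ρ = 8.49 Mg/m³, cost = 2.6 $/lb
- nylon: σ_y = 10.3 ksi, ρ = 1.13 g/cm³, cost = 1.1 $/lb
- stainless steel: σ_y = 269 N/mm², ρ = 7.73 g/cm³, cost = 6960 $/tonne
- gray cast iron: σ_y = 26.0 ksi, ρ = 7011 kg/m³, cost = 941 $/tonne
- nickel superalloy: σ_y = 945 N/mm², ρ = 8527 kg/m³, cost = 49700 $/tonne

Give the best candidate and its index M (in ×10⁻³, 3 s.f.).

Screen on constraints: cost ≤ 4.1 $/kg. Survivors: nylon, gray cast iron.
After converting to SI:
  nylon: σ_y = 71.02 MPa, ρ = 1130 kg/m³
  gray cast iron: σ_y = 179.3 MPa, ρ = 7011 kg/m³
  nylon: M = 7.46×10⁻³
  gray cast iron: M = 1.91×10⁻³
The maximum is for nylon.

nylon, M = 7.46×10⁻³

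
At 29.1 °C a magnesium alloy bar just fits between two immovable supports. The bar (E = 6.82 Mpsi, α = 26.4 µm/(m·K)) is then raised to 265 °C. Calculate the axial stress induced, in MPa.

293 MPa

E = 6.82 Mpsi = 47.02 GPa.
ΔT = 235.9 K. Constrained thermal stress σ = E·α·ΔT = 47.02×10³ MPa × 26.4×10⁻⁶ × 235.9 = 293 MPa (compressive).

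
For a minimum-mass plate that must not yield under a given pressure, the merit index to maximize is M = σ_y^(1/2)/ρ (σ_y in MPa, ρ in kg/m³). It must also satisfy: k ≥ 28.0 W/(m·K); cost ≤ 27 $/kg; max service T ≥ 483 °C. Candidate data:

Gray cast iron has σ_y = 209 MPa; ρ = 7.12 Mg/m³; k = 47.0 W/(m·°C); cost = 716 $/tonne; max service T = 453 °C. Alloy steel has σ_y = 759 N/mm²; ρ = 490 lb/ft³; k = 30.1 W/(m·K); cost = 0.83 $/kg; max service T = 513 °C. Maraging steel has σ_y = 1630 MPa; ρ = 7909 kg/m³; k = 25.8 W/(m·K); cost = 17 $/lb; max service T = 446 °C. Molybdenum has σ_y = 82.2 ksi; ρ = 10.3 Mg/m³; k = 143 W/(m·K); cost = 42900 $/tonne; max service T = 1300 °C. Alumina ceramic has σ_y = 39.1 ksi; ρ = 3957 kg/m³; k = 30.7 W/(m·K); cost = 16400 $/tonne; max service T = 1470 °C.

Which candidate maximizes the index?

alumina ceramic

Screen on constraints: k ≥ 28.0 W/(m·K); cost ≤ 27 $/kg; max service T ≥ 483 °C. Survivors: alloy steel, alumina ceramic.
Normalizing units and computing the index:
  alloy steel: σ_y = 759.0 MPa, ρ = 7849 kg/m³
  alumina ceramic: σ_y = 269.6 MPa, ρ = 3957 kg/m³
  alumina ceramic: M = 4.15×10⁻³
  alloy steel: M = 3.51×10⁻³
Alumina ceramic has the largest M.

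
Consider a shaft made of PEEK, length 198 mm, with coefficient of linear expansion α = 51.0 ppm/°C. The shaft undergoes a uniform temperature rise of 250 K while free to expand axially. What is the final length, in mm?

200.52 mm

ΔL = α·L₀·ΔT = 51.0×10⁻⁶ × 198 mm × 250.0 K = 2.52 mm.
L = L₀ + ΔL = 198 + 2.52 = 200.52 mm.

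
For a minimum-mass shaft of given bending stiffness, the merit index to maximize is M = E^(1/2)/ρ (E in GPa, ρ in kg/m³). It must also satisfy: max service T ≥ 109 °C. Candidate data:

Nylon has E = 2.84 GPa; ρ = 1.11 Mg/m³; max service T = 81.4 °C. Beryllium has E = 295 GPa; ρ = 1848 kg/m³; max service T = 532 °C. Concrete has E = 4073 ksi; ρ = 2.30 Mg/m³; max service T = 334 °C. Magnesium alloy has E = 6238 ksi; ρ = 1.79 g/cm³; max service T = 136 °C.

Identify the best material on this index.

beryllium

Screen on constraints: max service T ≥ 109 °C. Survivors: beryllium, concrete, magnesium alloy.
In SI units:
  beryllium: E = 295.0 GPa, ρ = 1848 kg/m³
  concrete: E = 28.08 GPa, ρ = 2300 kg/m³
  magnesium alloy: E = 43.01 GPa, ρ = 1790 kg/m³
  beryllium: M = 9.29×10⁻³
  magnesium alloy: M = 3.66×10⁻³
  concrete: M = 2.30×10⁻³
Beryllium ranks first.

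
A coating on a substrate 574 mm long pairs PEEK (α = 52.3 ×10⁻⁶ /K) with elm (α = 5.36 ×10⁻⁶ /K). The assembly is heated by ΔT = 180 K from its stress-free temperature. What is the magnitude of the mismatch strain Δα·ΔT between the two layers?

8.45×10⁻³

Δα = |52.3 − 5.36|×10⁻⁶/K = 46.9×10⁻⁶/K.
Mismatch strain = Δα·ΔT = 46.9×10⁻⁶ × 180.0 = 8.45×10⁻³.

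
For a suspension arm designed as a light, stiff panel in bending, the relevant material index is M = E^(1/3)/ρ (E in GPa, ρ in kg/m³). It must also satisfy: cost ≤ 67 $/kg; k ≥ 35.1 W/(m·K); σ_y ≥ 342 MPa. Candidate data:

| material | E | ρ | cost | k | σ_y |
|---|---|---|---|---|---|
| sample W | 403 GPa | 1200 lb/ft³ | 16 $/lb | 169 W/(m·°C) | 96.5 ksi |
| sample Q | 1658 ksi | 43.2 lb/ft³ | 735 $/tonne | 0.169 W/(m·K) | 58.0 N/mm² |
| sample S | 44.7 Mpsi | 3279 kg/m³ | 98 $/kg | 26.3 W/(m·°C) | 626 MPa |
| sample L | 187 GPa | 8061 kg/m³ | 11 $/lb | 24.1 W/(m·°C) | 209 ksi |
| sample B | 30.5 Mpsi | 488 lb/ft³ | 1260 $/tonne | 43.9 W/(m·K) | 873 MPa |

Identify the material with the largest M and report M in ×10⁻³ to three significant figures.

Screen on constraints: cost ≤ 67 $/kg; k ≥ 35.1 W/(m·K); σ_y ≥ 342 MPa. Survivors: sample W, sample B.
In SI units:
  sample W: E = 403.0 GPa, ρ = 19220 kg/m³
  sample B: E = 210.3 GPa, ρ = 7817 kg/m³
  sample B: M = 0.761×10⁻³
  sample W: M = 0.384×10⁻³
The maximum is for sample B.

sample B, M = 0.761×10⁻³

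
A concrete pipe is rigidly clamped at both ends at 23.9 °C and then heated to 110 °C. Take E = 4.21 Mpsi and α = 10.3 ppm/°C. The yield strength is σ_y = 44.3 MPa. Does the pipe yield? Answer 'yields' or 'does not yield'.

E = 4.21 Mpsi = 29.03 GPa.
ΔT = 86.10 K. Constrained thermal stress σ = E·α·ΔT = 29.03×10³ MPa × 10.3×10⁻⁶ × 86.10 = 25.7 MPa (compressive).
Compare to σ_y = 44.3 MPa: σ < σ_y, so it does not yield.

does not yield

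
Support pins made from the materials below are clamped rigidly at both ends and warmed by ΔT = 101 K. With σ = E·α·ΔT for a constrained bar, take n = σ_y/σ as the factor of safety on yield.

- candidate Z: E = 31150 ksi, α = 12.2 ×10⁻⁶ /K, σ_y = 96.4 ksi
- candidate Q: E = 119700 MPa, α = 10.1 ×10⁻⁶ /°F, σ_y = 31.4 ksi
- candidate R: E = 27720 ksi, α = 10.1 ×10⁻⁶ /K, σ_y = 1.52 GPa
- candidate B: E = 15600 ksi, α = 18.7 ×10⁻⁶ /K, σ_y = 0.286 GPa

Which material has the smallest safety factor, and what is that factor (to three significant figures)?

candidate Q, n = 0.985

Converting E to GPa, α to ×10⁻⁶/K, σ_y to MPa, then σ and n for each:
  candidate Z: E = 214.8, α = 12.2, σ_y = 664.7 → σ = 265 MPa, n = 2.51
  candidate Q: E = 119.7, α = 18.2, σ_y = 216.5 → σ = 220 MPa, n = 0.985
  candidate R: E = 191.1, α = 10.1, σ_y = 1520 → σ = 195 MPa, n = 7.80
  candidate B: E = 107.6, α = 18.7, σ_y = 286.0 → σ = 203 MPa, n = 1.41
Smallest n: candidate Q with n = 0.985.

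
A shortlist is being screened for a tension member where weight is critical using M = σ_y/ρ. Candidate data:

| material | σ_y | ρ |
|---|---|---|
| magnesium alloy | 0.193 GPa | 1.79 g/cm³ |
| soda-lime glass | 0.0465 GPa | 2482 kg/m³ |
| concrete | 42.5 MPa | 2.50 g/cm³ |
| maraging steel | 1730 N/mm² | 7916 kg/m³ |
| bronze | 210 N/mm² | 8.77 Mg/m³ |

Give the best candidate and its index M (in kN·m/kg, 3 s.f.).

maraging steel, M = 219 kN·m/kg

In SI units:
  magnesium alloy: σ_y = 193.0 MPa, ρ = 1790 kg/m³
  soda-lime glass: σ_y = 46.50 MPa, ρ = 2482 kg/m³
  concrete: σ_y = 42.50 MPa, ρ = 2500 kg/m³
  maraging steel: σ_y = 1730 MPa, ρ = 7916 kg/m³
  bronze: σ_y = 210.0 MPa, ρ = 8770 kg/m³
  maraging steel: M = 219 kN·m/kg
  magnesium alloy: M = 108 kN·m/kg
  bronze: M = 23.9 kN·m/kg
  soda-lime glass: M = 18.7 kN·m/kg
  concrete: M = 17.0 kN·m/kg
Highest index: maraging steel.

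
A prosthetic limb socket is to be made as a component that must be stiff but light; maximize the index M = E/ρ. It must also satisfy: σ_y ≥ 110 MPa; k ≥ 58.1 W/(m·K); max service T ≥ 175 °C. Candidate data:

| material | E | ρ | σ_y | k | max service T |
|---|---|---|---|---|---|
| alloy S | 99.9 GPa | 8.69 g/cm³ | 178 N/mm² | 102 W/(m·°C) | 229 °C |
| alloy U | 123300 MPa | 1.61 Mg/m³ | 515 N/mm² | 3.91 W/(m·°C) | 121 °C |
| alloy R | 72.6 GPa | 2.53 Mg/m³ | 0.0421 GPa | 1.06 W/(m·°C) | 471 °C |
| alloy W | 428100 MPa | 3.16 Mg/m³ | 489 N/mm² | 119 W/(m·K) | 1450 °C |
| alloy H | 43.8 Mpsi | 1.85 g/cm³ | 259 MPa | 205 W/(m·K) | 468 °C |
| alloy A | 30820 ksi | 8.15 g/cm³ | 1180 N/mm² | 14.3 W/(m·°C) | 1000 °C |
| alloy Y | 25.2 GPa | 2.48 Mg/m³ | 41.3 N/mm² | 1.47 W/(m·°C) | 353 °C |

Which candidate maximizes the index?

alloy H

Screen on constraints: σ_y ≥ 110 MPa; k ≥ 58.1 W/(m·K); max service T ≥ 175 °C. Survivors: alloy S, alloy W, alloy H.
Normalizing units and computing the index:
  alloy S: E = 99.90 GPa, ρ = 8690 kg/m³
  alloy W: E = 428.1 GPa, ρ = 3160 kg/m³
  alloy H: E = 302.0 GPa, ρ = 1850 kg/m³
  alloy H: M = 163 MN·m/kg
  alloy W: M = 135 MN·m/kg
  alloy S: M = 11.5 MN·m/kg
Highest index: alloy H.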